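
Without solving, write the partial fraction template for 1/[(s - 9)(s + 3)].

Distinct linear factors: P/(s - 9) + Q/(s + 3)


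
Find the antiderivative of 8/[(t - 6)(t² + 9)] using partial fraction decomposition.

Cover-up at t=6: α = 8/(6²+9) = 8/45. Coeff matching: β = -8/45, γ = -16/15. Decomposition: (8/45)/(t - 6) - ((8/45)t + 16/15)/(t² + 9). Integrate: linear → ln, quadratic → (1/2)ln + arctan: (8/45) ln|(t - 6)| - (4/45) ln(t² + 9) - (16/45) arctan(t/3) + C


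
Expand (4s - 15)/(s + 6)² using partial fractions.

(4s - 15) = α(s + 6) + β. At s = -6: β = 4·(-6) - 15 = -39. Coeff of s: α = 4
Result: 4/(s + 6) - 39/(s + 6)²


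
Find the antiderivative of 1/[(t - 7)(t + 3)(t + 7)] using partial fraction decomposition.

Cover-up: α = 1/140, β = -1/40, γ = 1/56. Decomposition: (1/140)/(t - 7) - (1/40)/(t + 3) + (1/56)/(t + 7). Integrate each term: (1/140) ln|(t - 7)| - (1/40) ln|(t + 3)| + (1/56) ln|(t + 7)| + C


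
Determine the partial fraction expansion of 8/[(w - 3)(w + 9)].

8/(w - 3)(w + 9) = α/(w - 3) + β/(w + 9). α = 8/(3 + 9) = 2/3, β = 8/(-9 - 3) = -2/3
Result: (2/3)/(w - 3) - (2/3)/(w + 9)


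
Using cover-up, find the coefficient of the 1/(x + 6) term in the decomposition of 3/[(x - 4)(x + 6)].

Cover (x + 6), set x=-6: 3/((x - 4) at x=-6) = 3/(-10) = -3/10


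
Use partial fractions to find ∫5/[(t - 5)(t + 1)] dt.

Decompose: 5/[(t - 5)(t + 1)] = (5/6)/(t - 5) - (5/6)/(t + 1). Integrate each term: (5/6) ln|(t - 5)| - (5/6) ln|(t + 1)| + C


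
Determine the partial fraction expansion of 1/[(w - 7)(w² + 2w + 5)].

Cover-up at w = 7: A = 1/(7² + 2·7 + 5) = 1/68. Then B = -A = -1/68, C = -A·(2 + 7) = -9/68
Result: (1/68)/(w - 7) - ((1/68)w + 9/68)/(w² + 2w + 5)


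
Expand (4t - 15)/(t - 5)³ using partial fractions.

(4t - 15) = A(t - 5)² + B(t - 5) + C. At t = 5: C = 4·5 - 15 = 5. Coefficients: A = 0, B = 4
Result: 4/(t - 5)² + 5/(t - 5)³


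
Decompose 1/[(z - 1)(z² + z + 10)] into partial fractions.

Cover-up at z = 1: A = 1/(1² + 1·1 + 10) = 1/12. Then B = -A = -1/12, C = -A·(1 + 1) = -1/6
Result: (1/12)/(z - 1) - ((1/12)z + 1/6)/(z² + z + 10)


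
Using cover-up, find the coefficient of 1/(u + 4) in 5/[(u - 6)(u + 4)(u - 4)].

Cover (u + 4), set u=-4: 5/[(-4 - 6)(-4 - 4)] = 1/16


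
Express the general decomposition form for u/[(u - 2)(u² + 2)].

Linear + irreducible quadratic: α/(u - 2) + (βu + γ)/(u² + 2)


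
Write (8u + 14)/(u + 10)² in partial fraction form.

(8u + 14) = P(u + 10) + Q. At u = -10: Q = 8·(-10) + 14 = -66. Coeff of u: P = 8
Result: 8/(u + 10) - 66/(u + 10)²


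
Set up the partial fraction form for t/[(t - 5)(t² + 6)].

Linear + irreducible quadratic: α/(t - 5) + (βt + γ)/(t² + 6)


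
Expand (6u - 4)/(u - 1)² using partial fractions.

(6u - 4) = P(u - 1) + Q. At u = 1: Q = 6·1 - 4 = 2. Coeff of u: P = 6
Result: 6/(u - 1) + 2/(u - 1)²


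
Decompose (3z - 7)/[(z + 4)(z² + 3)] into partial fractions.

At z=-4: A = (3·(-4) - 7)/((-4)² + 3) = -1. B = -A = 1, C = 3 - (-4)·A = -1
Result: -1/(z + 4) + (z - 1)/(z² + 3)


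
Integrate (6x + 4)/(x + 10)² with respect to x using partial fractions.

Decompose: α = 6, β = 6·(-10) + 4 = -56, so (6x + 4)/(x + 10)² = 6/(x + 10) - 56/(x + 10)². Integrate: ∫ α/(x + 10) dx = 6 ln|(x + 10)|; ∫ β/(x + 10)² dx = 56/(x + 10). Sum: 6 ln|(x + 10)| + 56/(x + 10) + C


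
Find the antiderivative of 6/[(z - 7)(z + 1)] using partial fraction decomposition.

Decompose: 6/[(z - 7)(z + 1)] = (3/4)/(z - 7) - (3/4)/(z + 1). Integrate each term: (3/4) ln|(z - 7)| - (3/4) ln|(z + 1)| + C


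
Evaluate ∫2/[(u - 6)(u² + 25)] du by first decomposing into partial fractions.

Cover-up at u=6: A = 2/(6²+25) = 2/61. Coeff matching: B = -2/61, C = -12/61. Decomposition: (2/61)/(u - 6) - ((2/61)u + 12/61)/(u² + 25). Integrate: linear → ln, quadratic → (1/2)ln + arctan: (2/61) ln|(u - 6)| - (1/61) ln(u² + 25) - (12/305) arctan(u/5) + C


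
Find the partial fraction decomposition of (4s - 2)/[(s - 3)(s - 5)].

At s=3: P = (4·3 - 2)/(3 - 5) = -5. At s=5: Q = (4·5 - 2)/(5 - 3) = 9
Result: -5/(s - 3) + 9/(s - 5)


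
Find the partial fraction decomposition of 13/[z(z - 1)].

13/z(z - 1) = P/z + Q/(z - 1). P = 13/(0 - 1) = -13, Q = 13/(1 - 0) = 13
Result: -13/z + 13/(z - 1)


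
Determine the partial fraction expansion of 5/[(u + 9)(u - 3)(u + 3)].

Using cover-up method: P = 5/72, Q = 5/72, R = -5/36
Result: (5/72)/(u + 9) + (5/72)/(u - 3) - (5/36)/(u + 3)


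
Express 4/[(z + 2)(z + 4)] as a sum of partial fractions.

4/(z + 2)(z + 4) = α/(z + 2) + β/(z + 4). α = 4/(-2 + 4) = 2, β = 4/(-4 + 2) = -2
Result: 2/(z + 2) - 2/(z + 4)


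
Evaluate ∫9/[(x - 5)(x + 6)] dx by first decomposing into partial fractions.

Decompose: 9/[(x - 5)(x + 6)] = (9/11)/(x - 5) - (9/11)/(x + 6). Integrate each term: (9/11) ln|(x - 5)| - (9/11) ln|(x + 6)| + C


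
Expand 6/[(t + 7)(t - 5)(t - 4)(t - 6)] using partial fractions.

Using Heaviside cover-up: (-1/286)/(t + 7) - (1/2)/(t - 5) + (3/11)/(t - 4) + (3/13)/(t - 6)


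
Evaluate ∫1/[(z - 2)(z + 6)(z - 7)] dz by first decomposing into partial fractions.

Cover-up: α = -1/40, β = 1/104, γ = 1/65. Decomposition: (-1/40)/(z - 2) + (1/104)/(z + 6) + (1/65)/(z - 7). Integrate each term: (-1/40) ln|(z - 2)| + (1/104) ln|(z + 6)| + (1/65) ln|(z - 7)| + C


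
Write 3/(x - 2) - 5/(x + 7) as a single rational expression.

Common denominator (x - 2)(x + 7). Numerator: 3(x + 7) - 5(x - 2) = (3x + 21) - (5x - 10) = -2x + 31
Result: (-2x + 31)/[(x - 2)(x + 7)]


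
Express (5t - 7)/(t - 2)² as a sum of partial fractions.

(5t - 7) = P(t - 2) + Q. At t = 2: Q = 5·2 - 7 = 3. Coeff of t: P = 5
Result: 5/(t - 2) + 3/(t - 2)²


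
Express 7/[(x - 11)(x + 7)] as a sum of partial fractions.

7/(x - 11)(x + 7) = P/(x - 11) + Q/(x + 7). P = 7/(11 + 7) = 7/18, Q = 7/(-7 - 11) = -7/18
Result: (7/18)/(x - 11) - (7/18)/(x + 7)


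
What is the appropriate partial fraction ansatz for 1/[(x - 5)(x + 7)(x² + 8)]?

Two linear + quadratic: P/(x - 5) + Q/(x + 7) + (Rx + S)/(x² + 8)


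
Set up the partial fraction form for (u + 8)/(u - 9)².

Repeated linear factor: P/(u - 9) + Q/(u - 9)²


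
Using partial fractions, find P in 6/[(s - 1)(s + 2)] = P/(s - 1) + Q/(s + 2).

Cover-up at s = 1: P = 6/(1 + 2) = 6/3 = 2


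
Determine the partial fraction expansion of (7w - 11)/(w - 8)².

(7w - 11) = α(w - 8) + β. At w = 8: β = 7·8 - 11 = 45. Coeff of w: α = 7
Result: 7/(w - 8) + 45/(w - 8)²


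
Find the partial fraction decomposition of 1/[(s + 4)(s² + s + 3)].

Cover-up at s = -4: A = 1/((-4)² + 1·(-4) + 3) = 1/15. Then B = -A = -1/15, C = -A·(1 - 4) = 1/5
Result: (1/15)/(s + 4) - ((1/15)s - 1/5)/(s² + s + 3)


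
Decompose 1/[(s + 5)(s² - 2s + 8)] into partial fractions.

Cover-up at s = -5: α = 1/((-5)² - 2·(-5) + 8) = 1/43. Then β = -α = -1/43, γ = -α·(-2 - 5) = 7/43
Result: (1/43)/(s + 5) - ((1/43)s - 7/43)/(s² - 2s + 8)


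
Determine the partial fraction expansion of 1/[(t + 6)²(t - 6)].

Cover-up at t=6: γ = 1/(6 + 6)² = 1/144. Cover-up at t=-6: β = 1/(-6 - 6) = -1/12. Comparing t² coeff: α = -γ = -1/144
Result: (-1/144)/(t + 6) - (1/12)/(t + 6)² + (1/144)/(t - 6)


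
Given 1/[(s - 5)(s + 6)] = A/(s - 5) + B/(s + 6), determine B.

Cover-up at s = -6: B = 1/(-6 - 5) = -1/11


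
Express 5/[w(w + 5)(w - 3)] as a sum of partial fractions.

Using cover-up method: A = -1/3, B = 1/8, C = 5/24
Result: (-1/3)/w + (1/8)/(w + 5) + (5/24)/(w - 3)


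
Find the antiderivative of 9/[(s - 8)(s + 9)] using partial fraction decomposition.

Decompose: 9/[(s - 8)(s + 9)] = (9/17)/(s - 8) - (9/17)/(s + 9). Integrate each term: (9/17) ln|(s - 8)| - (9/17) ln|(s + 9)| + C


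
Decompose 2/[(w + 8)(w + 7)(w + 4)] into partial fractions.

Using cover-up method: A = 1/2, B = -2/3, C = 1/6
Result: (1/2)/(w + 8) - (2/3)/(w + 7) + (1/6)/(w + 4)


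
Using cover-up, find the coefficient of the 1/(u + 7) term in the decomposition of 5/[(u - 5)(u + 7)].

Cover (u + 7), set u=-7: 5/((u - 5) at u=-7) = 5/(-12) = -5/12


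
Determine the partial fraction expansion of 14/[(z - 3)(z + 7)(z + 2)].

Using cover-up method: P = 7/25, Q = 7/25, R = -14/25
Result: (7/25)/(z - 3) + (7/25)/(z + 7) - (14/25)/(z + 2)


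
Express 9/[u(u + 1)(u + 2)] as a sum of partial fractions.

Using cover-up method: A = 9/2, B = -9, C = 9/2
Result: (9/2)/u - 9/(u + 1) + (9/2)/(u + 2)


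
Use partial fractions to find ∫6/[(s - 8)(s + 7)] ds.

Decompose: 6/[(s - 8)(s + 7)] = (2/5)/(s - 8) - (2/5)/(s + 7). Integrate each term: (2/5) ln|(s - 8)| - (2/5) ln|(s + 7)| + C


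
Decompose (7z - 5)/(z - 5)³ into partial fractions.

(7z - 5) = A(z - 5)² + B(z - 5) + C. At z = 5: C = 7·5 - 5 = 30. Coefficients: A = 0, B = 7
Result: 7/(z - 5)² + 30/(z - 5)³


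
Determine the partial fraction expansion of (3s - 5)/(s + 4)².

(3s - 5) = A(s + 4) + B. At s = -4: B = 3·(-4) - 5 = -17. Coeff of s: A = 3
Result: 3/(s + 4) - 17/(s + 4)²


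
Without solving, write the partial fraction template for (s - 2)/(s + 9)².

Repeated linear factor: A/(s + 9) + B/(s + 9)²


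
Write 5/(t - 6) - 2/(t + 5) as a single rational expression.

Common denominator (t - 6)(t + 5). Numerator: 5(t + 5) - 2(t - 6) = (5t + 25) - (2t - 12) = 3t + 37
Result: (3t + 37)/[(t - 6)(t + 5)]


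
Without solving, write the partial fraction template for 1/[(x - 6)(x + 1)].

Distinct linear factors: P/(x - 6) + Q/(x + 1)


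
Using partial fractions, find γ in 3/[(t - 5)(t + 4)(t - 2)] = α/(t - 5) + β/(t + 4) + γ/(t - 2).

Cover-up at t = 2: γ = 3/[(2 - 5)(2 + 4)] = 3/[(-3)(6)] = -3/18 = -1/6


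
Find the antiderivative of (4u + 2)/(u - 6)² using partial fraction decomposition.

Decompose: A = 4, B = 4·6 + 2 = 26, so (4u + 2)/(u - 6)² = 4/(u - 6) + 26/(u - 6)². Integrate: ∫ A/(u - 6) du = 4 ln|(u - 6)|; ∫ B/(u - 6)² du = -26/(u - 6). Sum: 4 ln|(u - 6)| - 26/(u - 6) + C


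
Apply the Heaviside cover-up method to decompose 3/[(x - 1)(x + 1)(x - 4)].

Cover (x - 1), x=1: α = 3/[(1 + 1)(1 - 4)] = -1/2. Cover (x + 1), x=-1: β = 3/[(-1 - 1)(-1 - 4)] = 3/10. Cover (x - 4), x=4: γ = 3/[(4 - 1)(4 + 1)] = 1/5.
Result: (-1/2)/(x - 1) + (3/10)/(x + 1) + (1/5)/(x - 4)


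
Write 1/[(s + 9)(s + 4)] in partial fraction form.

1/(s + 9)(s + 4) = α/(s + 9) + β/(s + 4). α = 1/(-9 + 4) = -1/5, β = 1/(-4 + 9) = 1/5
Result: (-1/5)/(s + 9) + (1/5)/(s + 4)


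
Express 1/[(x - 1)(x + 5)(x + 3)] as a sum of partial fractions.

Using cover-up method: P = 1/24, Q = 1/12, R = -1/8
Result: (1/24)/(x - 1) + (1/12)/(x + 5) - (1/8)/(x + 3)


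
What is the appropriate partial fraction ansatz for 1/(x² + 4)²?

Repeated quadratic factor: (Px + Q)/(x² + 4) + (Rx + S)/(x² + 4)²


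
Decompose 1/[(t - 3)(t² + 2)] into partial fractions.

Cover-up at t = 3: A = 1/(3² + 2) = 1/11. Then B = -A = -1/11, C = -A·(0 + 3) = -3/11
Result: (1/11)/(t - 3) - ((1/11)t + 3/11)/(t² + 2)


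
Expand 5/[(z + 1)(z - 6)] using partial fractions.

5/(z + 1)(z - 6) = P/(z + 1) + Q/(z - 6). P = 5/(-1 - 6) = -5/7, Q = 5/(6 + 1) = 5/7
Result: (-5/7)/(z + 1) + (5/7)/(z - 6)


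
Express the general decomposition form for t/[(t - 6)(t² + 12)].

Linear + irreducible quadratic: P/(t - 6) + (Qt + R)/(t² + 12)


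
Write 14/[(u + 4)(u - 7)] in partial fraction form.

14/(u + 4)(u - 7) = A/(u + 4) + B/(u - 7). A = 14/(-4 - 7) = -14/11, B = 14/(7 + 4) = 14/11
Result: (-14/11)/(u + 4) + (14/11)/(u - 7)


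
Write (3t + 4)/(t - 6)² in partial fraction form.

(3t + 4) = A(t - 6) + B. At t = 6: B = 3·6 + 4 = 22. Coeff of t: A = 3
Result: 3/(t - 6) + 22/(t - 6)²


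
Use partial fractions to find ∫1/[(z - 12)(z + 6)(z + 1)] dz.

Cover-up: α = 1/234, β = 1/90, γ = -1/65. Decomposition: (1/234)/(z - 12) + (1/90)/(z + 6) - (1/65)/(z + 1). Integrate each term: (1/234) ln|(z - 12)| + (1/90) ln|(z + 6)| - (1/65) ln|(z + 1)| + C


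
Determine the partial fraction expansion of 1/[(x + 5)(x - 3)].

1/(x + 5)(x - 3) = P/(x + 5) + Q/(x - 3). P = 1/(-5 - 3) = -1/8, Q = 1/(3 + 5) = 1/8
Result: (-1/8)/(x + 5) + (1/8)/(x - 3)


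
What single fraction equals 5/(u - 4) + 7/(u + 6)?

Common denominator (u - 4)(u + 6). Numerator: 5(u + 6) + 7(u - 4) = (5u + 30) + (7u - 28) = 12u + 2
Result: (12u + 2)/[(u - 4)(u + 6)]


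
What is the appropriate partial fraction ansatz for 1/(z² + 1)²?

Repeated quadratic factor: (Az + B)/(z² + 1) + (Cz + D)/(z² + 1)²


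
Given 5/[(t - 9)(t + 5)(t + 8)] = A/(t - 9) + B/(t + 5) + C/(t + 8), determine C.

Cover-up at t = -8: C = 5/[(-8 - 9)(-8 + 5)] = 5/[(-17)(-3)] = 5/51


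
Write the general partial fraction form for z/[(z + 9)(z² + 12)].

Linear + irreducible quadratic: P/(z + 9) + (Qz + R)/(z² + 12)


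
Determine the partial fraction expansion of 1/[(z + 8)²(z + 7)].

Cover-up at z=-7: γ = 1/(-7 + 8)² = 1. Cover-up at z=-8: β = 1/(-8 + 7) = -1. Comparing z² coeff: α = -γ = -1
Result: -1/(z + 8) - 1/(z + 8)² + 1/(z + 7)


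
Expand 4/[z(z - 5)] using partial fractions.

4/z(z - 5) = P/z + Q/(z - 5). P = 4/(0 - 5) = -4/5, Q = 4/(5 - 0) = 4/5
Result: (-4/5)/z + (4/5)/(z - 5)


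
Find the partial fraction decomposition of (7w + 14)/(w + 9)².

(7w + 14) = P(w + 9) + Q. At w = -9: Q = 7·(-9) + 14 = -49. Coeff of w: P = 7
Result: 7/(w + 9) - 49/(w + 9)²


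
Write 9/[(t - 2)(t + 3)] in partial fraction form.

9/(t - 2)(t + 3) = α/(t - 2) + β/(t + 3). α = 9/(2 + 3) = 9/5, β = 9/(-3 - 2) = -9/5
Result: (9/5)/(t - 2) - (9/5)/(t + 3)


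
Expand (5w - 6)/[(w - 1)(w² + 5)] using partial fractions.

At w=1: P = (5·1 - 6)/(1² + 5) = -1/6. Q = -P = 1/6, R = 5 - 1·P = 31/6
Result: (-1/6)/(w - 1) + ((1/6)w + 31/6)/(w² + 5)


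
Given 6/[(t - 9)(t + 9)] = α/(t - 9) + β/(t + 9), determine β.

Cover-up at t = -9: β = 6/(-9 - 9) = -6/18 = -1/3


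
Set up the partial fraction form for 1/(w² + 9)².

Repeated quadratic factor: (Aw + B)/(w² + 9) + (Cw + D)/(w² + 9)²


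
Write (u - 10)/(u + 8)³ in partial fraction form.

(u - 10) = P(u + 8)² + Q(u + 8) + R. At u = -8: R = 1·(-8) - 10 = -18. Coefficients: P = 0, Q = 1
Result: 1/(u + 8)² - 18/(u + 8)³


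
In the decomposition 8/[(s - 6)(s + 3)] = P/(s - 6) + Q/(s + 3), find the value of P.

Cover-up at s = 6: P = 8/(6 + 3) = 8/9


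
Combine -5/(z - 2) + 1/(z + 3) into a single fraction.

Common denominator (z - 2)(z + 3). Numerator: -5(z + 3) + 1(z - 2) = (-5z - 15) + (z - 2) = -4z - 17
Result: (-4z - 17)/[(z - 2)(z + 3)]


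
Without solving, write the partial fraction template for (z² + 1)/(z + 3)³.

Repeated linear factor (power 3): P/(z + 3) + Q/(z + 3)² + R/(z + 3)³


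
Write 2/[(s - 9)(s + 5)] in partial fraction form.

2/(s - 9)(s + 5) = α/(s - 9) + β/(s + 5). α = 2/(9 + 5) = 1/7, β = 2/(-5 - 9) = -1/7
Result: (1/7)/(s - 9) - (1/7)/(s + 5)


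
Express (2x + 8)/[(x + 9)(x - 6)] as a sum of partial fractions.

At x=-9: P = (2·(-9) + 8)/(-9 - 6) = 2/3. At x=6: Q = (2·6 + 8)/(6 + 9) = 4/3
Result: (2/3)/(x + 9) + (4/3)/(x - 6)


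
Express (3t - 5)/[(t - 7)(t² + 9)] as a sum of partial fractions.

At t=7: P = (3·7 - 5)/(7² + 9) = 8/29. Q = -P = -8/29, R = 3 - 7·P = 31/29
Result: (8/29)/(t - 7) - ((8/29)t - 31/29)/(t² + 9)


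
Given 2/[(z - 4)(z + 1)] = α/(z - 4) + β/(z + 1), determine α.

Cover-up at z = 4: α = 2/(4 + 1) = 2/5


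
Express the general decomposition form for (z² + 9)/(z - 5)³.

Repeated linear factor (power 3): A/(z - 5) + B/(z - 5)² + C/(z - 5)³


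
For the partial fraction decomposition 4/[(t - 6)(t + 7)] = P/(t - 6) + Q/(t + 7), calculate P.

Cover-up at t = 6: P = 4/(6 + 7) = 4/13


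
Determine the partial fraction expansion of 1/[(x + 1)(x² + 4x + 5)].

Cover-up at x = -1: α = 1/((-1)² + 4·(-1) + 5) = 1/2. Then β = -α = -1/2, γ = -α·(4 - 1) = -3/2
Result: (1/2)/(x + 1) - ((1/2)x + 3/2)/(x² + 4x + 5)


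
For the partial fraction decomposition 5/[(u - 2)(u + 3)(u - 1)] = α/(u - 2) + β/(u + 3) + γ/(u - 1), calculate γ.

Cover-up at u = 1: γ = 5/[(1 - 2)(1 + 3)] = 5/[(-1)(4)] = -5/4


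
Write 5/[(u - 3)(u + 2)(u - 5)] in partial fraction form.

Using cover-up method: α = -1/2, β = 1/7, γ = 5/14
Result: (-1/2)/(u - 3) + (1/7)/(u + 2) + (5/14)/(u - 5)


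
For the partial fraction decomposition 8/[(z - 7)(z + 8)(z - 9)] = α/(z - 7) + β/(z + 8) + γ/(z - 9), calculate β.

Cover-up at z = -8: β = 8/[(-8 - 7)(-8 - 9)] = 8/[(-15)(-17)] = 8/255


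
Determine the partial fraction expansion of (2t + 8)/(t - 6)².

(2t + 8) = P(t - 6) + Q. At t = 6: Q = 2·6 + 8 = 20. Coeff of t: P = 2
Result: 2/(t - 6) + 20/(t - 6)²


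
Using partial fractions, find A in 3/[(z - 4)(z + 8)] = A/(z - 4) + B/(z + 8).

Cover-up at z = 4: A = 3/(4 + 8) = 3/12 = 1/4


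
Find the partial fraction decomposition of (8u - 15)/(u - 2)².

(8u - 15) = P(u - 2) + Q. At u = 2: Q = 8·2 - 15 = 1. Coeff of u: P = 8
Result: 8/(u - 2) + 1/(u - 2)²


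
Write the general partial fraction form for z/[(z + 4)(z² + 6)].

Linear + irreducible quadratic: P/(z + 4) + (Qz + R)/(z² + 6)


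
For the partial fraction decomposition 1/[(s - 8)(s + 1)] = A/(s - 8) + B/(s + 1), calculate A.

Cover-up at s = 8: A = 1/(8 + 1) = 1/9


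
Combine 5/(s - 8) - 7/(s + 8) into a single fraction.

Common denominator (s - 8)(s + 8). Numerator: 5(s + 8) - 7(s - 8) = (5s + 40) - (7s - 56) = -2s + 96
Result: (-2s + 96)/[(s - 8)(s + 8)]


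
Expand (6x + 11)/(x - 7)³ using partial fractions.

(6x + 11) = A(x - 7)² + B(x - 7) + C. At x = 7: C = 6·7 + 11 = 53. Coefficients: A = 0, B = 6
Result: 6/(x - 7)² + 53/(x - 7)³


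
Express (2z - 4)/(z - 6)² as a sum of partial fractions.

(2z - 4) = α(z - 6) + β. At z = 6: β = 2·6 - 4 = 8. Coeff of z: α = 2
Result: 2/(z - 6) + 8/(z - 6)²


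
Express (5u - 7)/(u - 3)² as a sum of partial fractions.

(5u - 7) = α(u - 3) + β. At u = 3: β = 5·3 - 7 = 8. Coeff of u: α = 5
Result: 5/(u - 3) + 8/(u - 3)²


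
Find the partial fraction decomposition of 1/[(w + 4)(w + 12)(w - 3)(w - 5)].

Using Heaviside cover-up: (1/504)/(w + 4) - (1/2040)/(w + 12) - (1/210)/(w - 3) + (1/306)/(w - 5)


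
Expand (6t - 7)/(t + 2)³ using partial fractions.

(6t - 7) = A(t + 2)² + B(t + 2) + C. At t = -2: C = 6·(-2) - 7 = -19. Coefficients: A = 0, B = 6
Result: 6/(t + 2)² - 19/(t + 2)³


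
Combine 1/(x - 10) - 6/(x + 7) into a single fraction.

Common denominator (x - 10)(x + 7). Numerator: 1(x + 7) - 6(x - 10) = (x + 7) - (6x - 60) = -5x + 67
Result: (-5x + 67)/[(x - 10)(x + 7)]


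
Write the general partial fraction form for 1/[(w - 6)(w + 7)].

Distinct linear factors: P/(w - 6) + Q/(w + 7)


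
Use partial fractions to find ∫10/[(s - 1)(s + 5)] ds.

Decompose: 10/[(s - 1)(s + 5)] = (5/3)/(s - 1) - (5/3)/(s + 5). Integrate each term: (5/3) ln|(s - 1)| - (5/3) ln|(s + 5)| + C


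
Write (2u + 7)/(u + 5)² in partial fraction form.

(2u + 7) = A(u + 5) + B. At u = -5: B = 2·(-5) + 7 = -3. Coeff of u: A = 2
Result: 2/(u + 5) - 3/(u + 5)²


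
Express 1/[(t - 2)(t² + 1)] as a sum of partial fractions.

Cover-up at t = 2: α = 1/(2² + 1) = 1/5. Then β = -α = -1/5, γ = -α·(0 + 2) = -2/5
Result: (1/5)/(t - 2) - ((1/5)t + 2/5)/(t² + 1)


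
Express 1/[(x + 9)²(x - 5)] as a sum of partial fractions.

Cover-up at x=5: R = 1/(5 + 9)² = 1/196. Cover-up at x=-9: Q = 1/(-9 - 5) = -1/14. Comparing x² coeff: P = -R = -1/196
Result: (-1/196)/(x + 9) - (1/14)/(x + 9)² + (1/196)/(x - 5)


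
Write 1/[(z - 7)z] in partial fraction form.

1/(z - 7)z = P/(z - 7) + Q/z. P = 1/(7 - 0) = 1/7, Q = 1/(0 - 7) = -1/7
Result: (1/7)/(z - 7) - (1/7)/z


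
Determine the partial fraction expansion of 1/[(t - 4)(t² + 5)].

Cover-up at t = 4: A = 1/(4² + 5) = 1/21. Then B = -A = -1/21, C = -A·(0 + 4) = -4/21
Result: (1/21)/(t - 4) - ((1/21)t + 4/21)/(t² + 5)


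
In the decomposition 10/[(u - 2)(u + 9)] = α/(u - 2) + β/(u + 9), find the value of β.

Cover-up at u = -9: β = 10/(-9 - 2) = -10/11


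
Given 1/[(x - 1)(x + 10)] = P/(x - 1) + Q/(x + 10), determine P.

Cover-up at x = 1: P = 1/(1 + 10) = 1/11


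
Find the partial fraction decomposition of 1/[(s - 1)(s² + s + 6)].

Cover-up at s = 1: α = 1/(1² + 1·1 + 6) = 1/8. Then β = -α = -1/8, γ = -α·(1 + 1) = -1/4
Result: (1/8)/(s - 1) - ((1/8)s + 1/4)/(s² + s + 6)


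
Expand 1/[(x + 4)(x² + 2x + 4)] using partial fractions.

Cover-up at x = -4: α = 1/((-4)² + 2·(-4) + 4) = 1/12. Then β = -α = -1/12, γ = -α·(2 - 4) = 1/6
Result: (1/12)/(x + 4) - ((1/12)x - 1/6)/(x² + 2x + 4)


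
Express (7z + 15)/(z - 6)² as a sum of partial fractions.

(7z + 15) = A(z - 6) + B. At z = 6: B = 7·6 + 15 = 57. Coeff of z: A = 7
Result: 7/(z - 6) + 57/(z - 6)²


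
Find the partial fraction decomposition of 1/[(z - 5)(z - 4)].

1/(z - 5)(z - 4) = A/(z - 5) + B/(z - 4). A = 1/(5 - 4) = 1, B = 1/(4 - 5) = -1
Result: 1/(z - 5) - 1/(z - 4)


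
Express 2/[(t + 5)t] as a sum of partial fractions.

2/(t + 5)t = α/(t + 5) + β/t. α = 2/(-5 - 0) = -2/5, β = 2/(0 + 5) = 2/5
Result: (-2/5)/(t + 5) + (2/5)/t


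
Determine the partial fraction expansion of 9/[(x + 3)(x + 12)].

9/(x + 3)(x + 12) = A/(x + 3) + B/(x + 12). A = 9/(-3 + 12) = 1, B = 9/(-12 + 3) = -1
Result: 1/(x + 3) - 1/(x + 12)


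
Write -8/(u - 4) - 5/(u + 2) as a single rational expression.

Common denominator (u - 4)(u + 2). Numerator: -8(u + 2) - 5(u - 4) = (-8u - 16) - (5u - 20) = -13u + 4
Result: (-13u + 4)/[(u - 4)(u + 2)]


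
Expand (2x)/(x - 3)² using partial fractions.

(2x) = P(x - 3) + Q. At x = 3: Q = 2·3 + 0 = 6. Coeff of x: P = 2
Result: 2/(x - 3) + 6/(x - 3)²


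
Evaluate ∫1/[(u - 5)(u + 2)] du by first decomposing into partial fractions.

Decompose: 1/[(u - 5)(u + 2)] = (1/7)/(u - 5) - (1/7)/(u + 2). Integrate each term: (1/7) ln|(u - 5)| - (1/7) ln|(u + 2)| + C


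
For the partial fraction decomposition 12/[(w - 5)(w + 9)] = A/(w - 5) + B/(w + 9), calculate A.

Cover-up at w = 5: A = 12/(5 + 9) = 12/14 = 6/7


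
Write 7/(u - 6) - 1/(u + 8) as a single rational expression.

Common denominator (u - 6)(u + 8). Numerator: 7(u + 8) - 1(u - 6) = (7u + 56) - (u - 6) = 6u + 62
Result: (6u + 62)/[(u - 6)(u + 8)]


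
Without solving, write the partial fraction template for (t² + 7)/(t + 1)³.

Repeated linear factor (power 3): A/(t + 1) + B/(t + 1)² + C/(t + 1)³


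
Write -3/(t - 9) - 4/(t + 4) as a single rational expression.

Common denominator (t - 9)(t + 4). Numerator: -3(t + 4) - 4(t - 9) = (-3t - 12) - (4t - 36) = -7t + 24
Result: (-7t + 24)/[(t - 9)(t + 4)]


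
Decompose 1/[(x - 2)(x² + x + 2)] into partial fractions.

Cover-up at x = 2: A = 1/(2² + 1·2 + 2) = 1/8. Then B = -A = -1/8, C = -A·(1 + 2) = -3/8
Result: (1/8)/(x - 2) - ((1/8)x + 3/8)/(x² + x + 2)


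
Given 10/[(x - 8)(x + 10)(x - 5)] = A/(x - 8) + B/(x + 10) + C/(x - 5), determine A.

Cover-up at x = 8: A = 10/[(8 + 10)(8 - 5)] = 10/[(18)(3)] = 10/54 = 5/27


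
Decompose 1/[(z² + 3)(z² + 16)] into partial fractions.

Coefficient matching gives P = R = 0, Q = 1/(16-3) = 1/13, S = -Q = -1/13
Result: (1/13)/(z² + 3) - (1/13)/(z² + 16)


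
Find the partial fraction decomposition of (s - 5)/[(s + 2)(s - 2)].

At s=-2: α = (1·(-2) - 5)/(-2 - 2) = 7/4. At s=2: β = (1·2 - 5)/(2 + 2) = -3/4
Result: (7/4)/(s + 2) - (3/4)/(s - 2)


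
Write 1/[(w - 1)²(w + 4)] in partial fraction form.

Cover-up at w=-4: R = 1/(-4 - 1)² = 1/25. Cover-up at w=1: Q = 1/(1 + 4) = 1/5. Comparing w² coeff: P = -R = -1/25
Result: (-1/25)/(w - 1) + (1/5)/(w - 1)² + (1/25)/(w + 4)


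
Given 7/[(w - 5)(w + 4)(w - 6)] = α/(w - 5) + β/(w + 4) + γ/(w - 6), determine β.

Cover-up at w = -4: β = 7/[(-4 - 5)(-4 - 6)] = 7/[(-9)(-10)] = 7/90


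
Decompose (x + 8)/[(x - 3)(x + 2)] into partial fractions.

At x=3: P = (1·3 + 8)/(3 + 2) = 11/5. At x=-2: Q = (1·(-2) + 8)/(-2 - 3) = -6/5
Result: (11/5)/(x - 3) - (6/5)/(x + 2)


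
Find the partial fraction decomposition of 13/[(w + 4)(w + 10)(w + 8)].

Using cover-up method: A = 13/24, B = 13/12, C = -13/8
Result: (13/24)/(w + 4) + (13/12)/(w + 10) - (13/8)/(w + 8)


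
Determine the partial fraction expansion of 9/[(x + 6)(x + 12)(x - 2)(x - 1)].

Using Heaviside cover-up: (3/112)/(x + 6) - (3/364)/(x + 12) + (9/112)/(x - 2) - (9/91)/(x - 1)


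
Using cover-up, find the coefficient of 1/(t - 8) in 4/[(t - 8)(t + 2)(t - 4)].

Cover (t - 8), set t=8: 4/[(8 + 2)(8 - 4)] = 1/10


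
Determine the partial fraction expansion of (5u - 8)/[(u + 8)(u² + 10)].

At u=-8: A = (5·(-8) - 8)/((-8)² + 10) = -24/37. B = -A = 24/37, C = 5 - (-8)·A = -7/37
Result: (-24/37)/(u + 8) + ((24/37)u - 7/37)/(u² + 10)


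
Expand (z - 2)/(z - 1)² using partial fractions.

(z - 2) = A(z - 1) + B. At z = 1: B = 1·1 - 2 = -1. Coeff of z: A = 1
Result: 1/(z - 1) - 1/(z - 1)²


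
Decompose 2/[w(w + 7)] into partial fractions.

2/w(w + 7) = P/w + Q/(w + 7). P = 2/(0 + 7) = 2/7, Q = 2/(-7 - 0) = -2/7
Result: (2/7)/w - (2/7)/(w + 7)


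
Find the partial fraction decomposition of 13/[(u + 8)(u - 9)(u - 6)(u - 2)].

Using Heaviside cover-up: (-13/2380)/(u + 8) + (13/357)/(u - 9) - (13/168)/(u - 6) + (13/280)/(u - 2)


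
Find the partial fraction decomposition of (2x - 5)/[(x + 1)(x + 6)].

At x=-1: α = (2·(-1) - 5)/(-1 + 6) = -7/5. At x=-6: β = (2·(-6) - 5)/(-6 + 1) = 17/5
Result: (-7/5)/(x + 1) + (17/5)/(x + 6)


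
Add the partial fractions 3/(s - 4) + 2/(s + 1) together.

Common denominator (s - 4)(s + 1). Numerator: 3(s + 1) + 2(s - 4) = (3s + 3) + (2s - 8) = 5s - 5
Result: (5s - 5)/[(s - 4)(s + 1)]


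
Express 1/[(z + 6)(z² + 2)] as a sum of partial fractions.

Cover-up at z = -6: α = 1/((-6)² + 2) = 1/38. Then β = -α = -1/38, γ = -α·(0 - 6) = 3/19
Result: (1/38)/(z + 6) - ((1/38)z - 3/19)/(z² + 2)


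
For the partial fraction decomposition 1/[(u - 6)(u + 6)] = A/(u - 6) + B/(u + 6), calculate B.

Cover-up at u = -6: B = 1/(-6 - 6) = -1/12


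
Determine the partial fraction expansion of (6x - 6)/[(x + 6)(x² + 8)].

At x=-6: P = (6·(-6) - 6)/((-6)² + 8) = -21/22. Q = -P = 21/22, R = 6 - (-6)·P = 3/11
Result: (-21/22)/(x + 6) + ((21/22)x + 3/11)/(x² + 8)


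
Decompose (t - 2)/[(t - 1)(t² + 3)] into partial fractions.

At t=1: α = (1·1 - 2)/(1² + 3) = -1/4. β = -α = 1/4, γ = 1 - 1·α = 5/4
Result: (-1/4)/(t - 1) + ((1/4)t + 5/4)/(t² + 3)


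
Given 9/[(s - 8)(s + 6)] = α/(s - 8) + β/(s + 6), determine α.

Cover-up at s = 8: α = 9/(8 + 6) = 9/14


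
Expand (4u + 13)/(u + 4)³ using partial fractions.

(4u + 13) = α(u + 4)² + β(u + 4) + γ. At u = -4: γ = 4·(-4) + 13 = -3. Coefficients: α = 0, β = 4
Result: 4/(u + 4)² - 3/(u + 4)³


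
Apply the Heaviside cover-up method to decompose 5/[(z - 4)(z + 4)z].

Cover (z - 4), z=4: α = 5/[(4 + 4)(4 - 0)] = 5/32. Cover (z + 4), z=-4: β = 5/[(-4 - 4)(-4 - 0)] = 5/32. Cover z, z=0: γ = 5/[(0 - 4)(0 + 4)] = -5/16.
Result: (5/32)/(z - 4) + (5/32)/(z + 4) - (5/16)/z


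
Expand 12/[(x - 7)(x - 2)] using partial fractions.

12/(x - 7)(x - 2) = A/(x - 7) + B/(x - 2). A = 12/(7 - 2) = 12/5, B = 12/(2 - 7) = -12/5
Result: (12/5)/(x - 7) - (12/5)/(x - 2)


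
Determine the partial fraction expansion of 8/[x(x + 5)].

8/x(x + 5) = P/x + Q/(x + 5). P = 8/(0 + 5) = 8/5, Q = 8/(-5 - 0) = -8/5
Result: (8/5)/x - (8/5)/(x + 5)


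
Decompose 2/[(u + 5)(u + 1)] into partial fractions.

2/(u + 5)(u + 1) = A/(u + 5) + B/(u + 1). A = 2/(-5 + 1) = -1/2, B = 2/(-1 + 5) = 1/2
Result: (-1/2)/(u + 5) + (1/2)/(u + 1)


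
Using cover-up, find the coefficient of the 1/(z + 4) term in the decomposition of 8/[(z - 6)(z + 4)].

Cover (z + 4), set z=-4: 8/((z - 6) at z=-4) = 8/(-10) = -4/5


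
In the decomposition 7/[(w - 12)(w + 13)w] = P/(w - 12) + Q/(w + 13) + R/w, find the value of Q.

Cover-up at w = -13: Q = 7/[(-13 - 12)(-13 - 0)] = 7/[(-25)(-13)] = 7/325


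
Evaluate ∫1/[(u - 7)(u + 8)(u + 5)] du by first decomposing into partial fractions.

Cover-up: A = 1/180, B = 1/45, C = -1/36. Decomposition: (1/180)/(u - 7) + (1/45)/(u + 8) - (1/36)/(u + 5). Integrate each term: (1/180) ln|(u - 7)| + (1/45) ln|(u + 8)| - (1/36) ln|(u + 5)| + C


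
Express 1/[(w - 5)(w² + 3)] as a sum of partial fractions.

Cover-up at w = 5: A = 1/(5² + 3) = 1/28. Then B = -A = -1/28, C = -A·(0 + 5) = -5/28
Result: (1/28)/(w - 5) - ((1/28)w + 5/28)/(w² + 3)


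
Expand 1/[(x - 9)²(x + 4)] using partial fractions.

Cover-up at x=-4: γ = 1/(-4 - 9)² = 1/169. Cover-up at x=9: β = 1/(9 + 4) = 1/13. Comparing x² coeff: α = -γ = -1/169
Result: (-1/169)/(x - 9) + (1/13)/(x - 9)² + (1/169)/(x + 4)


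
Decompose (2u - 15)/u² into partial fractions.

(2u - 15) = αu + β. At u = 0: β = 2·0 - 15 = -15. Coeff of u: α = 2
Result: 2/u - 15/u²


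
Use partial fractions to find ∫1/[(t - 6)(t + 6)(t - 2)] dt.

Cover-up: α = 1/48, β = 1/96, γ = -1/32. Decomposition: (1/48)/(t - 6) + (1/96)/(t + 6) - (1/32)/(t - 2). Integrate each term: (1/48) ln|(t - 6)| + (1/96) ln|(t + 6)| - (1/32) ln|(t - 2)| + C


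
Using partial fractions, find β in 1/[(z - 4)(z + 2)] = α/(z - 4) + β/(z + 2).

Cover-up at z = -2: β = 1/(-2 - 4) = -1/6


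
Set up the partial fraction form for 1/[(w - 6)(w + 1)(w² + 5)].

Two linear + quadratic: A/(w - 6) + B/(w + 1) + (Cw + D)/(w² + 5)


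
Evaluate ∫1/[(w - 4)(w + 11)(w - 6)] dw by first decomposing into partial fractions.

Cover-up: α = -1/30, β = 1/255, γ = 1/34. Decomposition: (-1/30)/(w - 4) + (1/255)/(w + 11) + (1/34)/(w - 6). Integrate each term: (-1/30) ln|(w - 4)| + (1/255) ln|(w + 11)| + (1/34) ln|(w - 6)| + C


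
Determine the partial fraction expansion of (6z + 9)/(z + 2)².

(6z + 9) = α(z + 2) + β. At z = -2: β = 6·(-2) + 9 = -3. Coeff of z: α = 6
Result: 6/(z + 2) - 3/(z + 2)²


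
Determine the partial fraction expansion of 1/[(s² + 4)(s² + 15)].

Coefficient matching gives P = R = 0, Q = 1/(15-4) = 1/11, S = -Q = -1/11
Result: (1/11)/(s² + 4) - (1/11)/(s² + 15)


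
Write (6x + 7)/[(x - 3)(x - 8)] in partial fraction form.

At x=3: α = (6·3 + 7)/(3 - 8) = -5. At x=8: β = (6·8 + 7)/(8 - 3) = 11
Result: -5/(x - 3) + 11/(x - 8)


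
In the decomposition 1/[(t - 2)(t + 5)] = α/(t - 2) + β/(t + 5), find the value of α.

Cover-up at t = 2: α = 1/(2 + 5) = 1/7


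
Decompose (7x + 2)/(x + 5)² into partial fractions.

(7x + 2) = α(x + 5) + β. At x = -5: β = 7·(-5) + 2 = -33. Coeff of x: α = 7
Result: 7/(x + 5) - 33/(x + 5)²


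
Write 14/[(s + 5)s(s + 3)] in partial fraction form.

Using cover-up method: A = 7/5, B = 14/15, C = -7/3
Result: (7/5)/(s + 5) + (14/15)/s - (7/3)/(s + 3)


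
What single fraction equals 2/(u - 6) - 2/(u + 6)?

Common denominator (u - 6)(u + 6). Numerator: 2(u + 6) - 2(u - 6) = (2u + 12) - (2u - 12) = 24
Result: (24)/[(u - 6)(u + 6)]


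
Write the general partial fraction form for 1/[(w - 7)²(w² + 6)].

Repeated linear + quadratic: P/(w - 7) + Q/(w - 7)² + (Rw + S)/(w² + 6)


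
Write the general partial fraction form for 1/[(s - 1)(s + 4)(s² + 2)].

Two linear + quadratic: A/(s - 1) + B/(s + 4) + (Cs + D)/(s² + 2)


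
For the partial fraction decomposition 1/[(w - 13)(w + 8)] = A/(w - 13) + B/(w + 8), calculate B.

Cover-up at w = -8: B = 1/(-8 - 13) = -1/21


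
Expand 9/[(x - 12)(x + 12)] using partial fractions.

9/(x - 12)(x + 12) = P/(x - 12) + Q/(x + 12). P = 9/(12 + 12) = 3/8, Q = 9/(-12 - 12) = -3/8
Result: (3/8)/(x - 12) - (3/8)/(x + 12)


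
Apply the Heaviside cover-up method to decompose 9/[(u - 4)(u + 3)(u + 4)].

Cover (u - 4), u=4: α = 9/[(4 + 3)(4 + 4)] = 9/56. Cover (u + 3), u=-3: β = 9/[(-3 - 4)(-3 + 4)] = -9/7. Cover (u + 4), u=-4: γ = 9/[(-4 - 4)(-4 + 3)] = 9/8.
Result: (9/56)/(u - 4) - (9/7)/(u + 3) + (9/8)/(u + 4)


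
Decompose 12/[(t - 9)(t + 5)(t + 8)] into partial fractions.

Using cover-up method: A = 6/119, B = -2/7, C = 4/17
Result: (6/119)/(t - 9) - (2/7)/(t + 5) + (4/17)/(t + 8)


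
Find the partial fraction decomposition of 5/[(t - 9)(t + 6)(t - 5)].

Using cover-up method: P = 1/12, Q = 1/33, R = -5/44
Result: (1/12)/(t - 9) + (1/33)/(t + 6) - (5/44)/(t - 5)


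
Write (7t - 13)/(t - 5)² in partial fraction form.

(7t - 13) = P(t - 5) + Q. At t = 5: Q = 7·5 - 13 = 22. Coeff of t: P = 7
Result: 7/(t - 5) + 22/(t - 5)²


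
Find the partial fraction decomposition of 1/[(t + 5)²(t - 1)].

Cover-up at t=1: C = 1/(1 + 5)² = 1/36. Cover-up at t=-5: B = 1/(-5 - 1) = -1/6. Comparing t² coeff: A = -C = -1/36
Result: (-1/36)/(t + 5) - (1/6)/(t + 5)² + (1/36)/(t - 1)


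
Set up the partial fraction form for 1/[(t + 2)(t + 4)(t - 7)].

Three distinct linear factors: P/(t + 2) + Q/(t + 4) + R/(t - 7)


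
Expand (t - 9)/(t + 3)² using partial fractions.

(t - 9) = A(t + 3) + B. At t = -3: B = 1·(-3) - 9 = -12. Coeff of t: A = 1
Result: 1/(t + 3) - 12/(t + 3)²


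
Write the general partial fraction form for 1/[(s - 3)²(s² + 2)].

Repeated linear + quadratic: A/(s - 3) + B/(s - 3)² + (Cs + D)/(s² + 2)


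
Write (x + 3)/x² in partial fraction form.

(x + 3) = αx + β. At x = 0: β = 1·0 + 3 = 3. Coeff of x: α = 1
Result: 1/x + 3/x²


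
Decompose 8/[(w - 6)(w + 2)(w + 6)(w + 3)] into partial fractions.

Using Heaviside cover-up: (1/108)/(w - 6) - (1/4)/(w + 2) - (1/18)/(w + 6) + (8/27)/(w + 3)


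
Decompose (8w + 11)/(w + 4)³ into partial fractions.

(8w + 11) = α(w + 4)² + β(w + 4) + γ. At w = -4: γ = 8·(-4) + 11 = -21. Coefficients: α = 0, β = 8
Result: 8/(w + 4)² - 21/(w + 4)³


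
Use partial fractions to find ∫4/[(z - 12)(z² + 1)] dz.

Cover-up at z=12: P = 4/(12²+1) = 4/145. Coeff matching: Q = -4/145, R = -48/145. Decomposition: (4/145)/(z - 12) - ((4/145)z + 48/145)/(z² + 1). Integrate: linear → ln, quadratic → (1/2)ln + arctan: (4/145) ln|(z - 12)| - (2/145) ln(z² + 1) - (48/145) arctan(z) + C


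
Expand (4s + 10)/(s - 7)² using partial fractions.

(4s + 10) = A(s - 7) + B. At s = 7: B = 4·7 + 10 = 38. Coeff of s: A = 4
Result: 4/(s - 7) + 38/(s - 7)²


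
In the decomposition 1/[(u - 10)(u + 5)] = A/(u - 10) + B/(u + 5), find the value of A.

Cover-up at u = 10: A = 1/(10 + 5) = 1/15


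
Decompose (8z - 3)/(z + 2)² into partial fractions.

(8z - 3) = A(z + 2) + B. At z = -2: B = 8·(-2) - 3 = -19. Coeff of z: A = 8
Result: 8/(z + 2) - 19/(z + 2)²


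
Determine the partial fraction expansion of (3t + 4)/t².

(3t + 4) = Pt + Q. At t = 0: Q = 3·0 + 4 = 4. Coeff of t: P = 3
Result: 3/t + 4/t²


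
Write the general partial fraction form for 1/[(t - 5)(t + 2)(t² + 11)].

Two linear + quadratic: A/(t - 5) + B/(t + 2) + (Ct + D)/(t² + 11)


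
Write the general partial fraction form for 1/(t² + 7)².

Repeated quadratic factor: (Pt + Q)/(t² + 7) + (Rt + S)/(t² + 7)²


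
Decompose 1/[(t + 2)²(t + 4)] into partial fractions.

Cover-up at t=-4: C = 1/(-4 + 2)² = 1/4. Cover-up at t=-2: B = 1/(-2 + 4) = 1/2. Comparing t² coeff: A = -C = -1/4
Result: (-1/4)/(t + 2) + (1/2)/(t + 2)² + (1/4)/(t + 4)


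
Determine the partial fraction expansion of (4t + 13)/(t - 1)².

(4t + 13) = A(t - 1) + B. At t = 1: B = 4·1 + 13 = 17. Coeff of t: A = 4
Result: 4/(t - 1) + 17/(t - 1)²


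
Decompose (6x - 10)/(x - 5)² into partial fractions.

(6x - 10) = α(x - 5) + β. At x = 5: β = 6·5 - 10 = 20. Coeff of x: α = 6
Result: 6/(x - 5) + 20/(x - 5)²


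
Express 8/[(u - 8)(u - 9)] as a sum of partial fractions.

8/(u - 8)(u - 9) = α/(u - 8) + β/(u - 9). α = 8/(8 - 9) = -8, β = 8/(9 - 8) = 8
Result: -8/(u - 8) + 8/(u - 9)


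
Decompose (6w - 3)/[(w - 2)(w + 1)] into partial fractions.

At w=2: α = (6·2 - 3)/(2 + 1) = 3. At w=-1: β = (6·(-1) - 3)/(-1 - 2) = 3
Result: 3/(w - 2) + 3/(w + 1)


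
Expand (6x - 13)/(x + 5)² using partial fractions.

(6x - 13) = P(x + 5) + Q. At x = -5: Q = 6·(-5) - 13 = -43. Coeff of x: P = 6
Result: 6/(x + 5) - 43/(x + 5)²


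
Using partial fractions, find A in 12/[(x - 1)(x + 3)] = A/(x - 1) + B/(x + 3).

Cover-up at x = 1: A = 12/(1 + 3) = 12/4 = 3


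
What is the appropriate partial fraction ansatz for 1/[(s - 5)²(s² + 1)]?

Repeated linear + quadratic: P/(s - 5) + Q/(s - 5)² + (Rs + S)/(s² + 1)


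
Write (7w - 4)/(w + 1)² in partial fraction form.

(7w - 4) = P(w + 1) + Q. At w = -1: Q = 7·(-1) - 4 = -11. Coeff of w: P = 7
Result: 7/(w + 1) - 11/(w + 1)²


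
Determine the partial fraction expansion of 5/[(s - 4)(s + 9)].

5/(s - 4)(s + 9) = P/(s - 4) + Q/(s + 9). P = 5/(4 + 9) = 5/13, Q = 5/(-9 - 4) = -5/13
Result: (5/13)/(s - 4) - (5/13)/(s + 9)


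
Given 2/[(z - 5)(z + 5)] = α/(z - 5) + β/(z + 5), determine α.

Cover-up at z = 5: α = 2/(5 + 5) = 2/10 = 1/5


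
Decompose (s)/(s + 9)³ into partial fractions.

(s) = α(s + 9)² + β(s + 9) + γ. At s = -9: γ = 1·(-9) + 0 = -9. Coefficients: α = 0, β = 1
Result: 1/(s + 9)² - 9/(s + 9)³


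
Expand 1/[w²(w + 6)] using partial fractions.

Cover-up at w=-6: R = 1/(-6 - 0)² = 1/36. Cover-up at w=0: Q = 1/(0 + 6) = 1/6. Comparing w² coeff: P = -R = -1/36
Result: (-1/36)/w + (1/6)/w² + (1/36)/(w + 6)


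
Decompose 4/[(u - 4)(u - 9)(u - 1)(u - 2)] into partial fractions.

Using Heaviside cover-up: (-2/15)/(u - 4) + (1/70)/(u - 9) - (1/6)/(u - 1) + (2/7)/(u - 2)


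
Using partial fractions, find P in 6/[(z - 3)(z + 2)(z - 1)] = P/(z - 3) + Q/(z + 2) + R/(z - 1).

Cover-up at z = 3: P = 6/[(3 + 2)(3 - 1)] = 6/[(5)(2)] = 6/10 = 3/5


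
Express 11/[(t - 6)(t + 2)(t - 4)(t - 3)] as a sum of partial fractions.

Using Heaviside cover-up: (11/48)/(t - 6) - (11/240)/(t + 2) - (11/12)/(t - 4) + (11/15)/(t - 3)


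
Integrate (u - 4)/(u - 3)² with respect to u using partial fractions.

Decompose: A = 1, B = 1·3 - 4 = -1, so (u - 4)/(u - 3)² = 1/(u - 3) - 1/(u - 3)². Integrate: ∫ A/(u - 3) du = ln|(u - 3)|; ∫ B/(u - 3)² du = 1/(u - 3). Sum: ln|(u - 3)| + 1/(u - 3) + C


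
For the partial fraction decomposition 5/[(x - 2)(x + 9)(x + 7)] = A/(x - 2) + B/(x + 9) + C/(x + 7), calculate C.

Cover-up at x = -7: C = 5/[(-7 - 2)(-7 + 9)] = 5/[(-9)(2)] = -5/18


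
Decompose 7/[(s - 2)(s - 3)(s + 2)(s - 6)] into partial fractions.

Using Heaviside cover-up: (7/16)/(s - 2) - (7/15)/(s - 3) - (7/160)/(s + 2) + (7/96)/(s - 6)


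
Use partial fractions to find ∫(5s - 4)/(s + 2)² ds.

Decompose: α = 5, β = 5·(-2) - 4 = -14, so (5s - 4)/(s + 2)² = 5/(s + 2) - 14/(s + 2)². Integrate: ∫ α/(s + 2) ds = 5 ln|(s + 2)|; ∫ β/(s + 2)² ds = 14/(s + 2). Sum: 5 ln|(s + 2)| + 14/(s + 2) + C


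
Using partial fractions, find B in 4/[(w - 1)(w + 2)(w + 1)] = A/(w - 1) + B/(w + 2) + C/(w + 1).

Cover-up at w = -2: B = 4/[(-2 - 1)(-2 + 1)] = 4/[(-3)(-1)] = 4/3


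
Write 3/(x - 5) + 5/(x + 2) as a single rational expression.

Common denominator (x - 5)(x + 2). Numerator: 3(x + 2) + 5(x - 5) = (3x + 6) + (5x - 25) = 8x - 19
Result: (8x - 19)/[(x - 5)(x + 2)]
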